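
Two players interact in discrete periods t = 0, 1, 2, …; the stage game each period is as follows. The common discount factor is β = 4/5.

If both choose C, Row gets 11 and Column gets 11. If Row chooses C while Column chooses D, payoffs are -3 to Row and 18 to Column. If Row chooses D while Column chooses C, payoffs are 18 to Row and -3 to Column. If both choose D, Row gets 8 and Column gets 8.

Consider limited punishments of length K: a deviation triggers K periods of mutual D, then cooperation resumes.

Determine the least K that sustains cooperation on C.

4

No profitable deviation requires (11−8)(β+…+β^K) ≥ 18−11, i.e. β+…+β^K ≥ 7/3 ≈ 2.3333.
With β = 4/5, the partial sums are K=1: 0.8000, K=2: 1.4400, K=3: 1.9520, K=4: 2.3616.
K = 4 is the first length at which the sum reaches 2.3333.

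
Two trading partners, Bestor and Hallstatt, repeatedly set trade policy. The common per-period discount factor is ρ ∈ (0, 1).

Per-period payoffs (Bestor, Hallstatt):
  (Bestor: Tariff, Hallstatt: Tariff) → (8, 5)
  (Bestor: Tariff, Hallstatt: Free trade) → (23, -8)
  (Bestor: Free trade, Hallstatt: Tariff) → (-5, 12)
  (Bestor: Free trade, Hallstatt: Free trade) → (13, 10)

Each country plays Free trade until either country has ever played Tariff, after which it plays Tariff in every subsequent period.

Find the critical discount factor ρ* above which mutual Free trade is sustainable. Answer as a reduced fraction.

For Bestor: deviation gain 23−13 = 10, per-period punishment loss 13−8 = 5. IC gives ρ ≥ 10/15 = 2/3.
For Hallstatt: gain 2, loss 5 per period, so ρ ≥ 2/7.
The tighter constraint is Bestor's, so cooperation needs ρ ≥ 2/3.

2/3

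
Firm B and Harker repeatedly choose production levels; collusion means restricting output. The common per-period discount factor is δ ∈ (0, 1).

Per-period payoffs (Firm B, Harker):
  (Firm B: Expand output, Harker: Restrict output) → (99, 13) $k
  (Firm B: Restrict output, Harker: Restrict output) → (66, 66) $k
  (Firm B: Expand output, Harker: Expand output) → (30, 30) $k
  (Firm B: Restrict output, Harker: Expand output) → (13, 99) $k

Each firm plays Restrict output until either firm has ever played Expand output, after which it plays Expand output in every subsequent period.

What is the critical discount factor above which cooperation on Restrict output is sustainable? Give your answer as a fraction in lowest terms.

One-period gain from deviating is 99 − 66 = 33. The loss is 66 − 30 = 36 in every subsequent period, with present value 36·δ/(1−δ).
Deviation is unprofitable when 36·δ/(1−δ) ≥ 33, i.e. δ/(1−δ) ≥ 11/12.
Equivalently δ ≥ 33/(33+36) = 11/23.

11/23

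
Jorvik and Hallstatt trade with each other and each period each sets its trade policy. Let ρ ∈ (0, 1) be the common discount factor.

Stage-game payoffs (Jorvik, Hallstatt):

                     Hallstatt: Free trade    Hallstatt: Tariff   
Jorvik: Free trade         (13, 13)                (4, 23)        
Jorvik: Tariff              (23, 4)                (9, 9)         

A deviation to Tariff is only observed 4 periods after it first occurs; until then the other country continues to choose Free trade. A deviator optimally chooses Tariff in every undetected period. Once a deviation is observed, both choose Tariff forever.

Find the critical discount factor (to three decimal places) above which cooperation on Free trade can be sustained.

0.919

A deviator earns 23 for 4 periods, then 9 forever; cooperating earns 13 forever. Multiplying the IC by (1−ρ):
13 ≥ 23(1−ρ^4) + 9ρ^4, so 14·ρ^4 ≥ 10 and ρ^4 ≥ 5/7.
ρ ≥ (5/7)^(1/4) ≈ 0.919.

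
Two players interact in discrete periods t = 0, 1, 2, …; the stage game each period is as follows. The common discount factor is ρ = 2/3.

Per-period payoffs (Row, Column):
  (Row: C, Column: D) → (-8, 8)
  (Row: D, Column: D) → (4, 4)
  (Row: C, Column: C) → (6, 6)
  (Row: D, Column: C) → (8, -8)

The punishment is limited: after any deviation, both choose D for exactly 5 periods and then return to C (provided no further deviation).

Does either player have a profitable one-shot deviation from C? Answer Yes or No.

Comparing payoff streams over the 6 periods until play realigns: cooperate → 6(1+ρ+…+ρ^5); deviate → 8 + 4(ρ+…+ρ^5).
Cooperation is sustained iff (6−4)(ρ+…+ρ^5) ≥ 8−6.
ρ+…+ρ^5 = 2/3·(1−(2/3)^5)/(1−2/3) = 1.7366, and (8−6)/(6−4) = 1.0000.
1.7366 ≥ 1.0000, so cooperation is sustainable.

No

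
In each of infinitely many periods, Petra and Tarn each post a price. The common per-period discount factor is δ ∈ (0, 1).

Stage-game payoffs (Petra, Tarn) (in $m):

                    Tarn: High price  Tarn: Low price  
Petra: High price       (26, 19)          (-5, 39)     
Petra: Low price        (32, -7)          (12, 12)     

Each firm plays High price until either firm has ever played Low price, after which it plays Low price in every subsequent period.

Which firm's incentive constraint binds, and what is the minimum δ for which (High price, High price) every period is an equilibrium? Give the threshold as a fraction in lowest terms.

Tarn; δ ≥ 20/27

For Petra: deviation gain 32−26 = 6, per-period punishment loss 26−12 = 14. IC gives δ ≥ 6/20 = 3/10.
For Tarn: gain 20, loss 7 per period, so δ ≥ 20/27.
The tighter constraint is Tarn's, so cooperation needs δ ≥ 20/27.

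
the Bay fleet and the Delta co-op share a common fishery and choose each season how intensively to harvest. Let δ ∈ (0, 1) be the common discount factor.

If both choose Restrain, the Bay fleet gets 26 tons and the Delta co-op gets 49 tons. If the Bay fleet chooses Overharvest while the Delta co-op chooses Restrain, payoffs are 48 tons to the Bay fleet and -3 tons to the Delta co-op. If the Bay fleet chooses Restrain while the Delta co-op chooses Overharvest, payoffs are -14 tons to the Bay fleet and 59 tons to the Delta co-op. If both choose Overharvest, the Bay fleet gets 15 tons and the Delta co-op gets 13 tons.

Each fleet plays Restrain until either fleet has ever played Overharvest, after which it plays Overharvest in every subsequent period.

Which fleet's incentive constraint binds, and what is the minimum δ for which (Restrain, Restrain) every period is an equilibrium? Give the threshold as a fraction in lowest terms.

the Bay fleet; δ ≥ 2/3

For the Bay fleet: deviation gain 48−26 = 22, per-period punishment loss 26−15 = 11. IC gives δ ≥ 22/33 = 2/3.
For the Delta co-op: gain 10, loss 36 per period, so δ ≥ 10/46 = 5/23.
The tighter constraint is the Bay fleet's, so cooperation needs δ ≥ 2/3.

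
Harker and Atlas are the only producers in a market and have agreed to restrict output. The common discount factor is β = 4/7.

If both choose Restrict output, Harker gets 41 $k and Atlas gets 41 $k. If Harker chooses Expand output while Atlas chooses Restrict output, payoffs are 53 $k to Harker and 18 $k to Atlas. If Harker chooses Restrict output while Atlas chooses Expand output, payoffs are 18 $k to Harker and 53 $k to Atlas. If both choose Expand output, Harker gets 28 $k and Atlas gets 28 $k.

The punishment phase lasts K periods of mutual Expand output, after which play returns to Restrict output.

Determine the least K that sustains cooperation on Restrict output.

3

Need Σ_{k=1}^{K} β^k ≥ (53−41)/(41−28) = 0.9231 at β = 4/7.
At K = 2 the sum is 0.8980 < 0.9231; at K = 3 it is 1.0845 ≥ 0.9231.
So the minimum punishment length is K = 3.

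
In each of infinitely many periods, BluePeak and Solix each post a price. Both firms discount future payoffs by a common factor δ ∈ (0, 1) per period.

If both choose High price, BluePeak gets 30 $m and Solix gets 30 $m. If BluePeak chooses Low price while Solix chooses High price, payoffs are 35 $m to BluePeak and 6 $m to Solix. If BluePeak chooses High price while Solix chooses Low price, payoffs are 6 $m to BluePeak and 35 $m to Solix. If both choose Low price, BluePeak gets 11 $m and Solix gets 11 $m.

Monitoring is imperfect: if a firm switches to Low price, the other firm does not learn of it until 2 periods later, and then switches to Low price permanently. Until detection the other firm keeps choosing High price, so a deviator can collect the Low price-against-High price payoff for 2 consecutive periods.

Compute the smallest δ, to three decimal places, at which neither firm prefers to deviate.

A deviator earns 35 for 2 periods, then 11 forever; cooperating earns 30 forever. Multiplying the IC by (1−δ):
30 ≥ 35(1−δ^2) + 11δ^2, so 24·δ^2 ≥ 5 and δ^2 ≥ 5/24.
δ ≥ (5/24)^(1/2) ≈ 0.456.

0.456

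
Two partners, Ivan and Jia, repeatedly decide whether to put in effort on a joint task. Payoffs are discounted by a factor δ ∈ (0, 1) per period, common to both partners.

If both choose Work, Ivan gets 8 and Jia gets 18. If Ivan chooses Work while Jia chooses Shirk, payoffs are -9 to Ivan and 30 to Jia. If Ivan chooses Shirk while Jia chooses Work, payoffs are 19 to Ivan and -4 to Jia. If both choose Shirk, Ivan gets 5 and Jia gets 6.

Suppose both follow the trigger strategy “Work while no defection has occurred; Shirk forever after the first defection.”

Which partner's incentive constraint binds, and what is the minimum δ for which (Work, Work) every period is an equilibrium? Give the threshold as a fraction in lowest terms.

For Ivan: deviation gain 19−8 = 11, per-period punishment loss 8−5 = 3. IC gives δ ≥ 11/14.
For Jia: gain 12, loss 12 per period, so δ ≥ 12/24 = 1/2.
The tighter constraint is Ivan's, so cooperation needs δ ≥ 11/14.

Ivan; δ ≥ 11/14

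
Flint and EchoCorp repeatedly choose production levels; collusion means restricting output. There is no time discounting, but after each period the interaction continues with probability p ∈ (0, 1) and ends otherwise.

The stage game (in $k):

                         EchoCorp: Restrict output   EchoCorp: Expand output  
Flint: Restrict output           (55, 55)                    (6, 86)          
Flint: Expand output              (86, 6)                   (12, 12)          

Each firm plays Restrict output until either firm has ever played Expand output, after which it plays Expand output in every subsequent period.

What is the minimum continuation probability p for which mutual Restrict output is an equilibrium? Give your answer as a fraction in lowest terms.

Expected cooperation value is 55 + p·55 + p²·55 + … = 55/(1−p); deviation gives 86 + p·12/(1−p).
55 ≥ 86(1−p) + 12p ⇒ 74p ≥ 31 ⇒ p ≥ 31/74.

31/74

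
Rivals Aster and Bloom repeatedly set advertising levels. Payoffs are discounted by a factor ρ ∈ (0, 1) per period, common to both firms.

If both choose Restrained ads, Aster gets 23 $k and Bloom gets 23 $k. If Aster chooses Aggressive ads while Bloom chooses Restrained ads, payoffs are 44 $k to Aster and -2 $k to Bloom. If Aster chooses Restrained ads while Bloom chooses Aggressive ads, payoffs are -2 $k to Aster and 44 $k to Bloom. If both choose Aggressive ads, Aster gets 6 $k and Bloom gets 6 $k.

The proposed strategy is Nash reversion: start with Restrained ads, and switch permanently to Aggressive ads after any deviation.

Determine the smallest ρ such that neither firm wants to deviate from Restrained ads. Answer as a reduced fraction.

One-period gain from deviating is 44 − 23 = 21. The loss is 23 − 6 = 17 in every subsequent period, with present value 17·ρ/(1−ρ).
Deviation is unprofitable when 17·ρ/(1−ρ) ≥ 21, i.e. ρ/(1−ρ) ≥ 21/17.
Equivalently ρ ≥ 21/(21+17) = 21/38.

21/38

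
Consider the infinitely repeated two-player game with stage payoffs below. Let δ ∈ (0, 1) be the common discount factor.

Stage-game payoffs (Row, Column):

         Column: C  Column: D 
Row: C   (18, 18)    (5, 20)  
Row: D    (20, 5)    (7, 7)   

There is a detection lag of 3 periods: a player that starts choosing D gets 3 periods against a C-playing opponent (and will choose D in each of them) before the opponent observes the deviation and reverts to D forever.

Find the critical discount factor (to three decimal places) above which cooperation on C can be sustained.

0.536

A deviator earns 20 for 3 periods, then 7 forever; cooperating earns 18 forever. Multiplying the IC by (1−δ):
18 ≥ 20(1−δ^3) + 7δ^3, so 13·δ^3 ≥ 2 and δ^3 ≥ 2/13.
δ ≥ (2/13)^(1/3) ≈ 0.536.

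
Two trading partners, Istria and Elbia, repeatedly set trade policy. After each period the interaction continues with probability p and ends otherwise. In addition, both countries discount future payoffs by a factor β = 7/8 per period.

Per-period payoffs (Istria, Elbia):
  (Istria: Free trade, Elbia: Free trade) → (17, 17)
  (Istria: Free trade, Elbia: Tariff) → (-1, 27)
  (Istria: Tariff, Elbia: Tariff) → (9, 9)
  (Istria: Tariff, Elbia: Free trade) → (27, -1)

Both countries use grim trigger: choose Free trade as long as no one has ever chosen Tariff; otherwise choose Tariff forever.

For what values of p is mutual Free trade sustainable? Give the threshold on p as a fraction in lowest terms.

40/63

Expected continuation weight on next period's payoff is β·p = 7/8·p, which plays the role of the discount factor.
Cooperation requires 7/8·p ≥ (27−17)/(27−9) = 5/9, hence p ≥ 40/63.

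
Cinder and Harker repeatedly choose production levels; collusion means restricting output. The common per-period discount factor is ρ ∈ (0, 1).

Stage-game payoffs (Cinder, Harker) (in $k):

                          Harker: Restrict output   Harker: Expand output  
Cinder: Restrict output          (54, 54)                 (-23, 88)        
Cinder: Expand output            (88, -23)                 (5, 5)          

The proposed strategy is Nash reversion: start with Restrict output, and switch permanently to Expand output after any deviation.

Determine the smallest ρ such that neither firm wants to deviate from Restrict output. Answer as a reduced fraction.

34/83

One-period gain from deviating is 88 − 54 = 34. The loss is 54 − 5 = 49 in every subsequent period, with present value 49·ρ/(1−ρ).
Deviation is unprofitable when 49·ρ/(1−ρ) ≥ 34, i.e. ρ/(1−ρ) ≥ 34/49.
Equivalently ρ ≥ 34/(34+49) = 34/83.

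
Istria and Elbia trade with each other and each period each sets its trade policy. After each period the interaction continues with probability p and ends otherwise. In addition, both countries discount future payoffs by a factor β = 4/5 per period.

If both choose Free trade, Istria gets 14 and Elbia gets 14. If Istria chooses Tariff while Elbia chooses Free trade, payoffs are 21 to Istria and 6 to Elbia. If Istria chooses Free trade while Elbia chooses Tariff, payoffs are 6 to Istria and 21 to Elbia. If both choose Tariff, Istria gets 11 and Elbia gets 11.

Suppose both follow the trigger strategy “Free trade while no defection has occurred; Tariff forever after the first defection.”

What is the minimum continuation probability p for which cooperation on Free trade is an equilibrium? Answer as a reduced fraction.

7/8

With continuation probability p and discount β, the effective per-period discount factor is βp.
Grim-trigger IC: βp ≥ (21−14)/(21−11) = 7/10.
So p ≥ (7/10)/(4/5) = 7/8.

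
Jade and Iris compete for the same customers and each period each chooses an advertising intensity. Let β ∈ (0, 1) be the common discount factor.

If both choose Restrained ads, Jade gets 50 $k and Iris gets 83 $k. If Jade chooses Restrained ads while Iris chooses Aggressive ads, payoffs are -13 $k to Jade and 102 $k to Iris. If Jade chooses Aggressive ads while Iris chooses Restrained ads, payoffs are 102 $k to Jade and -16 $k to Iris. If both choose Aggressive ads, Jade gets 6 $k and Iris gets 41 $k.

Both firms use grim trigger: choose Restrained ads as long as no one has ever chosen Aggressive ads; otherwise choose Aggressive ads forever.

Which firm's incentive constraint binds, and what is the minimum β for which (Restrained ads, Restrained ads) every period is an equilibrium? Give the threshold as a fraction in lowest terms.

Jade's threshold: (102−50)/(102−6) = 13/24.
Iris's threshold: (102−83)/(102−41) = 19/61.
13/24 > 19/61, so Jade binds and β* = 13/24.

Jade; β ≥ 13/24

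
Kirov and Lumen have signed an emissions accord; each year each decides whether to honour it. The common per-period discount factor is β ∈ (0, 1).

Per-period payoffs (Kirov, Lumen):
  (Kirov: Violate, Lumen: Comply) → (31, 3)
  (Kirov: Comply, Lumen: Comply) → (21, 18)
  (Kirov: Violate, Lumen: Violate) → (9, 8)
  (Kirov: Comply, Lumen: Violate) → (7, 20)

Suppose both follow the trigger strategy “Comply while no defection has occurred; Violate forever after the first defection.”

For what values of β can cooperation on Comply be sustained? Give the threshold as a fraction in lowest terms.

Kirov: cooperation gives 21 each period; deviation gives 31 once then 9 forever.
  21/(1−β) ≥ 31 + 9β/(1−β) ⇒ β ≥ 10/22 = 5/11.
Lumen: cooperation gives 18 each period; deviation gives 20 once then 8 forever.
  β ≥ 2/12 = 1/6.
Both must hold, so the binding constraint is Kirov's: β ≥ 5/11.

5/11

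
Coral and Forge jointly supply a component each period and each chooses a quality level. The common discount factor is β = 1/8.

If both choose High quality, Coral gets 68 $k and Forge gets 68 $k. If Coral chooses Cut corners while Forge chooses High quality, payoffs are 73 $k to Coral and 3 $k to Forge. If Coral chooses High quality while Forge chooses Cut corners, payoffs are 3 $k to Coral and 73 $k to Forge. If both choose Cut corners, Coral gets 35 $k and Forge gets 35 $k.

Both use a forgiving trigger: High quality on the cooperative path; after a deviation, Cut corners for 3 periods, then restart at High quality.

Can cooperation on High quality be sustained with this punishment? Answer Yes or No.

IC: β+…+β^3 ≥ (73−68)/(68−35) = 5/33.
At β = 1/8: partial sum = 0.1426 < 0.1515. Cooperation not sustainable.

No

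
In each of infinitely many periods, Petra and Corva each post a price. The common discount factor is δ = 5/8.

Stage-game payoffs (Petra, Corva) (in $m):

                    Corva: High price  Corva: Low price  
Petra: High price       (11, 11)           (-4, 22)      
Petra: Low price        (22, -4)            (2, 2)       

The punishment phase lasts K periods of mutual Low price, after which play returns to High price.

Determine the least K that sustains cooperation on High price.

3

No profitable deviation requires (11−2)(δ+…+δ^K) ≥ 22−11, i.e. δ+…+δ^K ≥ 11/9 ≈ 1.2222.
With δ = 5/8, the partial sums are K=1: 0.6250, K=2: 1.0156, K=3: 1.2598.
K = 3 is the first length at which the sum reaches 1.2222.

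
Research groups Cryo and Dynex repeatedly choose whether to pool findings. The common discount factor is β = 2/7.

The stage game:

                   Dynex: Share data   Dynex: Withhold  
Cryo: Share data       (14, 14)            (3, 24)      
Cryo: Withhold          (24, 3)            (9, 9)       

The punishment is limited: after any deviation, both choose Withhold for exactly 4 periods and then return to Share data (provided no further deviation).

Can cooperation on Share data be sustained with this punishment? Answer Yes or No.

No

Comparing payoff streams over the 5 periods until play realigns: cooperate → 14(1+β+…+β^4); deviate → 24 + 9(β+…+β^4).
Cooperation is sustained iff (14−9)(β+…+β^4) ≥ 24−14.
β+…+β^4 = 2/7·(1−(2/7)^4)/(1−2/7) = 0.3973, and (24−14)/(14−9) = 2.0000.
0.3973 < 2.0000, so cooperation is not sustainable.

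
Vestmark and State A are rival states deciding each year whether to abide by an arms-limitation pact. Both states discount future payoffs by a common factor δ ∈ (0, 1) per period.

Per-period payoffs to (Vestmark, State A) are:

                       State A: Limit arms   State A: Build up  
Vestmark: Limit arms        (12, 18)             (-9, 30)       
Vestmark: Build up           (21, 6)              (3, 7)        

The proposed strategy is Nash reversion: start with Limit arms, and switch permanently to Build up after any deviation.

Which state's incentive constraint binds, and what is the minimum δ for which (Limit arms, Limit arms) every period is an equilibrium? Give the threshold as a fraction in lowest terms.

State A; δ ≥ 12/23

Vestmark's threshold: (21−12)/(21−3) = 1/2.
State A's threshold: (30−18)/(30−7) = 12/23.
1/2 < 12/23, so State A binds and δ* = 12/23.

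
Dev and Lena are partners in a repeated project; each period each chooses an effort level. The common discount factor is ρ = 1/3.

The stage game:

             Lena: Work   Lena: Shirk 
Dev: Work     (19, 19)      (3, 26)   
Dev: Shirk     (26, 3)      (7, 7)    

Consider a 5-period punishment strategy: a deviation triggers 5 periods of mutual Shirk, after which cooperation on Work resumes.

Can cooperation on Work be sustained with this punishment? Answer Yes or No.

A one-shot deviation gives 26 now, then 7 for 5 periods, then back to 19.
Gain from deviating: (26−19) today; loss: (19−7) in each of the next 5 periods.
No-deviation condition: (19−7)(ρ+…+ρ^5) ≥ 26−19, i.e. ρ+…+ρ^5 ≥ 7/12.
At ρ = 1/3: ρ+…+ρ^5 = 0.4979 < 0.5833.
So cooperation is not sustainable.

No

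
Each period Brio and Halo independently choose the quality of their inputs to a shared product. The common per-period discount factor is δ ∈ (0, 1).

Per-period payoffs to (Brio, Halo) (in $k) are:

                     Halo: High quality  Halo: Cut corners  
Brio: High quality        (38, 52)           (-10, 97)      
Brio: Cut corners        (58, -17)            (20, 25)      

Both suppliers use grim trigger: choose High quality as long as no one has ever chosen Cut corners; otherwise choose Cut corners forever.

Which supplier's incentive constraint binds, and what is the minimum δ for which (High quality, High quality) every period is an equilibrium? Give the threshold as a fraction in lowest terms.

Halo; δ ≥ 5/8

Brio: cooperation gives 38 each period; deviation gives 58 once then 20 forever.
  38/(1−δ) ≥ 58 + 20δ/(1−δ) ⇒ δ ≥ 20/38 = 10/19.
Halo: cooperation gives 52 each period; deviation gives 97 once then 25 forever.
  δ ≥ 45/72 = 5/8.
Both must hold, so the binding constraint is Halo's: δ ≥ 5/8.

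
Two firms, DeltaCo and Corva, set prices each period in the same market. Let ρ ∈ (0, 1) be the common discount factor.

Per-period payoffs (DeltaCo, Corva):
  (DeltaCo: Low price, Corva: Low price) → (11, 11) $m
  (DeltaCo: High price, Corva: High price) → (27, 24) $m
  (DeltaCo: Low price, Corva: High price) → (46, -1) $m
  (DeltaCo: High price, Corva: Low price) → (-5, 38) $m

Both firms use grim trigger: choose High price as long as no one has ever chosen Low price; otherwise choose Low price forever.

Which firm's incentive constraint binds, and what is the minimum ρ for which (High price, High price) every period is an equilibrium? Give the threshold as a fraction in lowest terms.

DeltaCo; ρ ≥ 19/35

For DeltaCo: deviation gain 46−27 = 19, per-period punishment loss 27−11 = 16. IC gives ρ ≥ 19/35.
For Corva: gain 14, loss 13 per period, so ρ ≥ 14/27.
The tighter constraint is DeltaCo's, so cooperation needs ρ ≥ 19/35.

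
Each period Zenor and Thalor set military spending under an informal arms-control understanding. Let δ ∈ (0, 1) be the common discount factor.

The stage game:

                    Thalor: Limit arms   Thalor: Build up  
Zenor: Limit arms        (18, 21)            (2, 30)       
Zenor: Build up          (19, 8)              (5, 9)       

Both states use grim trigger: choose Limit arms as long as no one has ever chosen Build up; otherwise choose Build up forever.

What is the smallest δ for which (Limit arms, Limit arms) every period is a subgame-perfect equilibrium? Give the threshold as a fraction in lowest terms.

For Zenor: deviation gain 19−18 = 1, per-period punishment loss 18−5 = 13. IC gives δ ≥ 1/14.
For Thalor: gain 9, loss 12 per period, so δ ≥ 9/21 = 3/7.
The tighter constraint is Thalor's, so cooperation needs δ ≥ 3/7.

3/7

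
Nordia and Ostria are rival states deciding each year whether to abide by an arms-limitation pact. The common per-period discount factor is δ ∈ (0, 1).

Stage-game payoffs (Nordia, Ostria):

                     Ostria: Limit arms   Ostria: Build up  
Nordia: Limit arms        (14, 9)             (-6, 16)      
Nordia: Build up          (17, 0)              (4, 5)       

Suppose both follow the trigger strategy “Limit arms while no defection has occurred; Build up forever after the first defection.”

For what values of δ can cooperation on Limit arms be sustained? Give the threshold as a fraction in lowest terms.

Nordia: cooperation gives 14 each period; deviation gives 17 once then 4 forever.
  14/(1−δ) ≥ 17 + 4δ/(1−δ) ⇒ δ ≥ 3/13.
Ostria: cooperation gives 9 each period; deviation gives 16 once then 5 forever.
  δ ≥ 7/11.
Both must hold, so the binding constraint is Ostria's: δ ≥ 7/11.

7/11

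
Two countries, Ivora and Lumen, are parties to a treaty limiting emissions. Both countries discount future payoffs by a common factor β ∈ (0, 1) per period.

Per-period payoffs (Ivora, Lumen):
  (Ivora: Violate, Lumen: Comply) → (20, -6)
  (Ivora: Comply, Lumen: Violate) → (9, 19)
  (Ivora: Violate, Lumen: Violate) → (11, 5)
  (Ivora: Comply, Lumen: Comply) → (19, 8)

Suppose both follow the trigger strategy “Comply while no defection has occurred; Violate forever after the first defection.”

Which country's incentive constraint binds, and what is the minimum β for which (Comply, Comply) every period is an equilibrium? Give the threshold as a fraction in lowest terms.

For Ivora: deviation gain 20−19 = 1, per-period punishment loss 19−11 = 8. IC gives β ≥ 1/9.
For Lumen: gain 11, loss 3 per period, so β ≥ 11/14.
The tighter constraint is Lumen's, so cooperation needs β ≥ 11/14.

Lumen; β ≥ 11/14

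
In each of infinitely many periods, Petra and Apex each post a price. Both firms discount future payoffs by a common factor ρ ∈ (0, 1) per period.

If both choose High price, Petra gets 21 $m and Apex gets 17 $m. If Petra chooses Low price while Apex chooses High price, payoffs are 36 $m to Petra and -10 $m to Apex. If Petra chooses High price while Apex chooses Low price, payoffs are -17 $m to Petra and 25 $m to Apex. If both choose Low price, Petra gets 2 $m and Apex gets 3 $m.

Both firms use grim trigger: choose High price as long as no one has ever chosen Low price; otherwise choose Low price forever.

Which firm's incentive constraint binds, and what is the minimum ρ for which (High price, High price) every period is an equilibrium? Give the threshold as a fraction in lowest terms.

Petra's threshold: (36−21)/(36−2) = 15/34.
Apex's threshold: (25−17)/(25−3) = 4/11.
15/34 > 4/11, so Petra binds and ρ* = 15/34.

Petra; ρ ≥ 15/34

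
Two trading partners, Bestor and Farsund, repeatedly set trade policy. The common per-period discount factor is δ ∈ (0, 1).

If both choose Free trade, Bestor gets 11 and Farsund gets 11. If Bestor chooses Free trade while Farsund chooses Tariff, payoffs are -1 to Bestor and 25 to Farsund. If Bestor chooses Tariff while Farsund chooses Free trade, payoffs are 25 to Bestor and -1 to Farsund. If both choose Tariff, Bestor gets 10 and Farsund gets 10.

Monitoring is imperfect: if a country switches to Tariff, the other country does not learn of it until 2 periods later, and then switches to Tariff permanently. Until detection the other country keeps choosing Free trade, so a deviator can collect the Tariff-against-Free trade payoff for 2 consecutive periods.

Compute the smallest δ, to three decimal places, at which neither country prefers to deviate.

0.966

A deviator earns 25 for 2 periods, then 10 forever; cooperating earns 11 forever. Multiplying the IC by (1−δ):
11 ≥ 25(1−δ^2) + 10δ^2, so 15·δ^2 ≥ 14 and δ^2 ≥ 14/15.
δ ≥ (14/15)^(1/2) ≈ 0.966.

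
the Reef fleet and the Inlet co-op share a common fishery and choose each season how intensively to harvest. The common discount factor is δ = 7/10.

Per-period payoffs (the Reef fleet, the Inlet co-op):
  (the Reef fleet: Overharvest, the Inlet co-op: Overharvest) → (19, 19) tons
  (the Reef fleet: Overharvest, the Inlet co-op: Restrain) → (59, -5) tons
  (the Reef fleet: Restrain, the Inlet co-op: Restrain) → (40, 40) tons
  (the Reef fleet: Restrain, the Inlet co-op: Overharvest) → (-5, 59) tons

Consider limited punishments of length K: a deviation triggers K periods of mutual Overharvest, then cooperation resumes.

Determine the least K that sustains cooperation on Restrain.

2

Need Σ_{k=1}^{K} δ^k ≥ (59−40)/(40−19) = 0.9048 at δ = 7/10.
At K = 1 the sum is 0.7000 < 0.9048; at K = 2 it is 1.1900 ≥ 0.9048.
So the minimum punishment length is K = 2.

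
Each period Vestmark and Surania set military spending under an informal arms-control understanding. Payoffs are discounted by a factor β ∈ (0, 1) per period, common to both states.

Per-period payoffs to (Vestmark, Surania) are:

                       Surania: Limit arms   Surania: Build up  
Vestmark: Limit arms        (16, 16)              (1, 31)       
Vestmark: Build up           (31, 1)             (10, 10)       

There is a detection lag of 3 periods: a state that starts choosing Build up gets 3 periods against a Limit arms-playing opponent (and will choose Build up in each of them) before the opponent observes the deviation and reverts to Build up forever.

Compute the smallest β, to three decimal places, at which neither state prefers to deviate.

0.894

Deviating for the 3 undetected periods gains 31−16 = 15 per period over cooperation, then loses 16−10 = 6 per period forever once punishment starts.
Gain: 15(1 + β + … + β^2); loss: 6·β^3/(1−β).
No profitable deviation ⇔ 15(1−β^3) ≤ 6·β^3, i.e. β^3 ≥ 15/(15+6) = 5/7.
Hence β ≥ (5/7)^(1/3) ≈ 0.894.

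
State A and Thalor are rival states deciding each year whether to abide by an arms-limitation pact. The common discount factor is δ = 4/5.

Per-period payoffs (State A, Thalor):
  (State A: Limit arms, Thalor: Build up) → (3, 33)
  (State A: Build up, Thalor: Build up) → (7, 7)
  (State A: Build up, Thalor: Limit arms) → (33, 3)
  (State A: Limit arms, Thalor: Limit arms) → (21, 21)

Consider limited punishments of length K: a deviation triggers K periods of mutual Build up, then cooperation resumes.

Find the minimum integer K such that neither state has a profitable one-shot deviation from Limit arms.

IC: δ(1−δ^K)/(1−δ) ≥ (33−21)/(21−7) = 6/7.
With δ = 4/5: need 1 − δ^K ≥ 6/7·(1−4/5)/(4/5), i.e. δ^K ≤ 0.7857.
Since (4/5)^1 = 0.8000 and (4/5)^2 = 0.6400, the smallest such K is 2.

2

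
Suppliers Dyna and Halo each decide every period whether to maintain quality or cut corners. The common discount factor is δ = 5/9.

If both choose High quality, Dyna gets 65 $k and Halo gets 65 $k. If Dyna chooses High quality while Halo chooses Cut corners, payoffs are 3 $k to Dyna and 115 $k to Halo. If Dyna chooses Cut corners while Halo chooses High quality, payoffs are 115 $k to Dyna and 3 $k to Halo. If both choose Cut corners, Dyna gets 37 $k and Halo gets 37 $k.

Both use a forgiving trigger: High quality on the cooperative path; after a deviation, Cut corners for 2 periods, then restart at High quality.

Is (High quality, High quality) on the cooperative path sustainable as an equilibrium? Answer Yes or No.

No

A one-shot deviation gives 115 now, then 37 for 2 periods, then back to 65.
Gain from deviating: (115−65) today; loss: (65−37) in each of the next 2 periods.
No-deviation condition: (65−37)(δ+…+δ^2) ≥ 115−65, i.e. δ+…+δ^2 ≥ 25/14.
At δ = 5/9: δ+…+δ^2 = 0.8642 < 1.7857.
So cooperation is not sustainable.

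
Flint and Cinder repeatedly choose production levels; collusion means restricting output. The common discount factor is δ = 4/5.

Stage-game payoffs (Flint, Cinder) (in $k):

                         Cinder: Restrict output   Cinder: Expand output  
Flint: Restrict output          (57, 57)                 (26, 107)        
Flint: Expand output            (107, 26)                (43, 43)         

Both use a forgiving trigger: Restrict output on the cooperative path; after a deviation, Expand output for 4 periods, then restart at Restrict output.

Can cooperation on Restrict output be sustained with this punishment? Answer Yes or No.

Comparing payoff streams over the 5 periods until play realigns: cooperate → 57(1+δ+…+δ^4); deviate → 107 + 43(δ+…+δ^4).
Cooperation is sustained iff (57−43)(δ+…+δ^4) ≥ 107−57.
δ+…+δ^4 = 4/5·(1−(4/5)^4)/(1−4/5) = 2.3616, and (107−57)/(57−43) = 3.5714.
2.3616 < 3.5714, so cooperation is not sustainable.

No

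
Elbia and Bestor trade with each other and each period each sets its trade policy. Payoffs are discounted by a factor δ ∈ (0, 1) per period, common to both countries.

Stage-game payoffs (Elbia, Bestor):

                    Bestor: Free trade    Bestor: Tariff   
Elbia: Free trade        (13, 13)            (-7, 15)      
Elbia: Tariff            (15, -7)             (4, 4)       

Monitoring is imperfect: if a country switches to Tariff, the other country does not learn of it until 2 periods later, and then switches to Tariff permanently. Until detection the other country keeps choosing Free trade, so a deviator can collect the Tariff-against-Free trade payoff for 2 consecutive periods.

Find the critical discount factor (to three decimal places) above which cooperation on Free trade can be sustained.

A deviator earns 15 for 2 periods, then 4 forever; cooperating earns 13 forever. Multiplying the IC by (1−δ):
13 ≥ 15(1−δ^2) + 4δ^2, so 11·δ^2 ≥ 2 and δ^2 ≥ 2/11.
δ ≥ (2/11)^(1/2) ≈ 0.426.

0.426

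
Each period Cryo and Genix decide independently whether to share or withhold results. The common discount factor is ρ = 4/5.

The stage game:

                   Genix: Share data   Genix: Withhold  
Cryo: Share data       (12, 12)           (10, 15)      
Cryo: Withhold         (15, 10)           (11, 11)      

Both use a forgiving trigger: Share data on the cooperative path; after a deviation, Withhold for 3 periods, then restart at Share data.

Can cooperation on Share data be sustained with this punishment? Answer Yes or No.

No

Comparing payoff streams over the 4 periods until play realigns: cooperate → 12(1+ρ+…+ρ^3); deviate → 15 + 11(ρ+…+ρ^3).
Cooperation is sustained iff (12−11)(ρ+…+ρ^3) ≥ 15−12.
ρ+…+ρ^3 = 4/5·(1−(4/5)^3)/(1−4/5) = 1.9520, and (15−12)/(12−11) = 3.0000.
1.9520 < 3.0000, so cooperation is not sustainable.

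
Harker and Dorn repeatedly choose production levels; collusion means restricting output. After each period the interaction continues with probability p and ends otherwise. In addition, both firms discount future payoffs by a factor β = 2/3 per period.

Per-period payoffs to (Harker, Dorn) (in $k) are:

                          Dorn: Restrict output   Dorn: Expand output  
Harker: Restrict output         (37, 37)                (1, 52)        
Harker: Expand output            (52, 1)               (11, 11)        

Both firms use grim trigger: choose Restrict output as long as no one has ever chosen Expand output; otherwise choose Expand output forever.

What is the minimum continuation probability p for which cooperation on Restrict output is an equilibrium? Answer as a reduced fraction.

Expected continuation weight on next period's payoff is β·p = 2/3·p, which plays the role of the discount factor.
Cooperation requires 2/3·p ≥ (52−37)/(52−11) = 15/41, hence p ≥ 45/82.

45/82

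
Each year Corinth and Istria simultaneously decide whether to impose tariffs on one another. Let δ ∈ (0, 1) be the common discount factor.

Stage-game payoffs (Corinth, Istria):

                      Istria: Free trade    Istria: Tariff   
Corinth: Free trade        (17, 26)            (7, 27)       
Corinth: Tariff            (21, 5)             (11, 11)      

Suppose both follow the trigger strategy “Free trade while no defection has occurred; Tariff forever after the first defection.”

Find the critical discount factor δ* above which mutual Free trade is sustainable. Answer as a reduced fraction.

Corinth's threshold: (21−17)/(21−11) = 2/5.
Istria's threshold: (27−26)/(27−11) = 1/16.
2/5 > 1/16, so Corinth binds and δ* = 2/5.

2/5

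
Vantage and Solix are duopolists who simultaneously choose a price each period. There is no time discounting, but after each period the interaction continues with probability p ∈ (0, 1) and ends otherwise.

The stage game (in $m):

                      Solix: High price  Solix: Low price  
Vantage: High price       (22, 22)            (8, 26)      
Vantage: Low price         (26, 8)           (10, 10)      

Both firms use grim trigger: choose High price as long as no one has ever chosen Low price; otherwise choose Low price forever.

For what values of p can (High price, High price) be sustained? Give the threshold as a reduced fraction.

1/4

Expected cooperation value is 22 + p·22 + p²·22 + … = 22/(1−p); deviation gives 26 + p·10/(1−p).
22 ≥ 26(1−p) + 10p ⇒ 16p ≥ 4 ⇒ p ≥ 4/16 = 1/4.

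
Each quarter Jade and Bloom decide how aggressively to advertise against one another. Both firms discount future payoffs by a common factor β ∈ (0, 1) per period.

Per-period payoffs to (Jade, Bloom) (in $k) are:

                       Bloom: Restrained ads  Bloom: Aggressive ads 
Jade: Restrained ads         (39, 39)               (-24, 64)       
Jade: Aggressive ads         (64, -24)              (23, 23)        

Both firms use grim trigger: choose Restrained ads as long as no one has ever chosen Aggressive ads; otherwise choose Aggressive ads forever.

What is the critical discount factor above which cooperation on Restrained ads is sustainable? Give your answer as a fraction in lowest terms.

25/41

39/(1−β) ≥ 64 + 23β/(1−β)
39 ≥ 64 − 41β
β ≥ 25/41.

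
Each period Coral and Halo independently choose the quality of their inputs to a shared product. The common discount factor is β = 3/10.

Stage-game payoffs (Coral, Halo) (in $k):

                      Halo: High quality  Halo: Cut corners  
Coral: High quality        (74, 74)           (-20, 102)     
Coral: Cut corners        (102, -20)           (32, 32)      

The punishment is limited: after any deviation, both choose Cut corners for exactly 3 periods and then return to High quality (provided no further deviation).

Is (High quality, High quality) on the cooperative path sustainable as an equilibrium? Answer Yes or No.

No

Comparing payoff streams over the 4 periods until play realigns: cooperate → 74(1+β+…+β^3); deviate → 102 + 32(β+…+β^3).
Cooperation is sustained iff (74−32)(β+…+β^3) ≥ 102−74.
β+…+β^3 = 3/10·(1−(3/10)^3)/(1−3/10) = 0.4170, and (102−74)/(74−32) = 0.6667.
0.4170 < 0.6667, so cooperation is not sustainable.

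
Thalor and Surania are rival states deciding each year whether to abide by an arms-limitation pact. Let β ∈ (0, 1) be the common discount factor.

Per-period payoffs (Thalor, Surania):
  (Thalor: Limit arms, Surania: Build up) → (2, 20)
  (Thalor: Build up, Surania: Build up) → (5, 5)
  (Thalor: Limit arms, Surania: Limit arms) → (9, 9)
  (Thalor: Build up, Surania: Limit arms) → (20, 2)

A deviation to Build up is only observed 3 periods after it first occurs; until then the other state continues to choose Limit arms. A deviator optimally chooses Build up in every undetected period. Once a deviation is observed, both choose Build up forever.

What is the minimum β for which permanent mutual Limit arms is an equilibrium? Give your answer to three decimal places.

Deviating for the 3 undetected periods gains 20−9 = 11 per period over cooperation, then loses 9−5 = 4 per period forever once punishment starts.
Gain: 11(1 + β + … + β^2); loss: 4·β^3/(1−β).
No profitable deviation ⇔ 11(1−β^3) ≤ 4·β^3, i.e. β^3 ≥ 11/(11+4) = 11/15.
Hence β ≥ (11/15)^(1/3) ≈ 0.902.

0.902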